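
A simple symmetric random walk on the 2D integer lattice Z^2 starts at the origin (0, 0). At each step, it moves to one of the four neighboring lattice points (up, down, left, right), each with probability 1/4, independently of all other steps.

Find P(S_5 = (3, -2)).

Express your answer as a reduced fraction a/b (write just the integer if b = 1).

Let h be the number of horizontal steps (so 5-h are vertical). To end at (3,-2) need (h+3)/2 right-steps and ((5-h)-2)/2 up-steps.
Sum over h with 3 ≤ h ≤ 3, h ≡ 1 (mod 2), 5-h ≡ 0 (mod 2):
h=3: C(5,3)·C(3,3)·C(2,0) = 10·1·1 = 10
Total favorable: 10
Total paths: 4^5 = 1024
P = 10/1024 = 5/512

Answer: 5/512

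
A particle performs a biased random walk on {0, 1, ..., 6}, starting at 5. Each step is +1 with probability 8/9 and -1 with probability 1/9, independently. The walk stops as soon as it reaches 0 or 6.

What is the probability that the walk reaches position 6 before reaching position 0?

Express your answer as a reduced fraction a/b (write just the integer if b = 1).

Answer: 37448/37449

Derivation:
Biased walk: p = 8/9, q = 1/9, r = q/p = 1/8
Gambler's ruin: P(hit 6 before 0 | start at 5) = (1 - r^a)/(1 - r^N)
r^5 = 1/32768; r^6 = 1/262144
P = (1 - 1/32768) / (1 - 1/262144) = 32767/32768 / 262143/262144 = 37448/37449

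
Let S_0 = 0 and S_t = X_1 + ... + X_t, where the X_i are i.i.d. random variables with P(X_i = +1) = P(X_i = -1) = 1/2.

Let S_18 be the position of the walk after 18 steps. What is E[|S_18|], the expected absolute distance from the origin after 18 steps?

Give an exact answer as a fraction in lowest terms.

S_18 takes values m ≡ 0 (mod 2) with |m| ≤ 18; P(S_18=m) = C(18,(18+m)/2)/2^18.
Total paths: 2^18 = 262144
Distribution: P(S=-18)=1/262144, P(S=-16)=18/262144, P(S=-14)=153/262144, P(S=-12)=816/262144, P(S=-10)=3060/262144, P(S=-8)=8568/262144, P(S=-6)=18564/262144, P(S=-4)=31824/262144, P(S=-2)=43758/262144, P(S=0)=48620/262144, P(S=2)=43758/262144, P(S=4)=31824/262144, P(S=6)=18564/262144, P(S=8)=8568/262144, P(S=10)=3060/262144, P(S=12)=816/262144, P(S=14)=153/262144, P(S=16)=18/262144, P(S=18)=1/262144
E[|S_18|] = Σ_m |m|·P(S_18=m) = 875160/262144 = 109395/32768

Answer: 109395/32768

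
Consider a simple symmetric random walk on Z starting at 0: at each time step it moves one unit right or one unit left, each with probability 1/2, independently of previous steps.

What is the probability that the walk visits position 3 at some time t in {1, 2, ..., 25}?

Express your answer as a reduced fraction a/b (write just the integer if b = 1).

Count via complement. Let g(t,s) = #length-t paths at position s with S_1..S_t all ≠ 3.
g(t,s) = g(t-1,s-1) + g(t-1,s+1) for s ≠ 3; g(t,3) = 0.
t=0: g(0,0)=1
t=1: g(1,-1)=1 g(1,1)=1
t=2: g(2,-2)=1 g(2,0)=2 g(2,2)=1
t=3: g(3,-3)=1 g(3,-1)=3 g(3,1)=3
t=4: g(4,-4)=1 g(4,-2)=4 g(4,0)=6 g(4,2)=3
t=5: g(5,-5)=1 g(5,-3)=5 g(5,-1)=10 g(5,1)=9
t=6: g(6,-6)=1 g(6,-4)=6 g(6,-2)=15 g(6,0)=19 g(6,2)=9
t=7: g(7,-7)=1 g(7,-5)=7 g(7,-3)=21 g(7,-1)=34 g(7,1)=28
t=8: g(8,-8)=1 g(8,-6)=8 g(8,-4)=28 g(8,-2)=55 g(8,0)=62 g(8,2)=28
t=9: g(9,-9)=1 g(9,-7)=9 g(9,-5)=36 g(9,-3)=83 g(9,-1)=117 g(9,1)=90
t=10: g(10,-10)=1 g(10,-8)=10 g(10,-6)=45 g(10,-4)=119 g(10,-2)=200 g(10,0)=207 g(10,2)=90
t=11: g(11,-11)=1 g(11,-9)=11 g(11,-7)=55 g(11,-5)=164 g(11,-3)=319 g(11,-1)=407 g(11,1)=297
t=12: g(12,-12)=1 g(12,-10)=12 g(12,-8)=66 g(12,-6)=219 g(12,-4)=483 g(12,-2)=726 g(12,0)=704 g(12,2)=297
t=13: g(13,-13)=1 g(13,-11)=13 g(13,-9)=78 g(13,-7)=285 g(13,-5)=702 g(13,-3)=1209 g(13,-1)=1430 g(13,1)=1001
t=14: g(14,-14)=1 g(14,-12)=14 g(14,-10)=91 g(14,-8)=363 g(14,-6)=987 g(14,-4)=1911 g(14,-2)=2639 g(14,0)=2431 g(14,2)=1001
t=15: g(15,-15)=1 g(15,-13)=15 g(15,-11)=105 g(15,-9)=454 g(15,-7)=1350 g(15,-5)=2898 g(15,-3)=4550 g(15,-1)=5070 g(15,1)=3432
t=16: g(16,-16)=1 g(16,-14)=16 g(16,-12)=120 g(16,-10)=559 g(16,-8)=1804 g(16,-6)=4248 g(16,-4)=7448 g(16,-2)=9620 g(16,0)=8502 g(16,2)=3432
t=17: g(17,-17)=1 g(17,-15)=17 g(17,-13)=136 g(17,-11)=679 g(17,-9)=2363 g(17,-7)=6052 g(17,-5)=11696 g(17,-3)=17068 g(17,-1)=18122 g(17,1)=11934
t=18: g(18,-18)=1 g(18,-16)=18 g(18,-14)=153 g(18,-12)=815 g(18,-10)=3042 g(18,-8)=8415 g(18,-6)=17748 g(18,-4)=28764 g(18,-2)=35190 g(18,0)=30056 g(18,2)=11934
t=19: g(19,-19)=1 g(19,-17)=19 g(19,-15)=171 g(19,-13)=968 g(19,-11)=3857 g(19,-9)=11457 g(19,-7)=26163 g(19,-5)=46512 g(19,-3)=63954 g(19,-1)=65246 g(19,1)=41990
t=20: g(20,-20)=1 g(20,-18)=20 g(20,-16)=190 g(20,-14)=1139 g(20,-12)=4825 g(20,-10)=15314 g(20,-8)=37620 g(20,-6)=72675 g(20,-4)=110466 g(20,-2)=129200 g(20,0)=107236 g(20,2)=41990
t=21: g(21,-21)=1 g(21,-19)=21 g(21,-17)=210 g(21,-15)=1329 g(21,-13)=5964 g(21,-11)=20139 g(21,-9)=52934 g(21,-7)=110295 g(21,-5)=183141 g(21,-3)=239666 g(21,-1)=236436 g(21,1)=149226
t=22: g(22,-22)=1 g(22,-20)=22 g(22,-18)=231 g(22,-16)=1539 g(22,-14)=7293 g(22,-12)=26103 g(22,-10)=73073 g(22,-8)=163229 g(22,-6)=293436 g(22,-4)=422807 g(22,-2)=476102 g(22,0)=385662 g(22,2)=149226
t=23: g(23,-23)=1 g(23,-21)=23 g(23,-19)=253 g(23,-17)=1770 g(23,-15)=8832 g(23,-13)=33396 g(23,-11)=99176 g(23,-9)=236302 g(23,-7)=456665 g(23,-5)=716243 g(23,-3)=898909 g(23,-1)=861764 g(23,1)=534888
t=24: g(24,-24)=1 g(24,-22)=24 g(24,-20)=276 g(24,-18)=2023 g(24,-16)=10602 g(24,-14)=42228 g(24,-12)=132572 g(24,-10)=335478 g(24,-8)=692967 g(24,-6)=1172908 g(24,-4)=1615152 g(24,-2)=1760673 g(24,0)=1396652 g(24,2)=534888
t=25: g(25,-25)=1 g(25,-23)=25 g(25,-21)=300 g(25,-19)=2299 g(25,-17)=12625 g(25,-15)=52830 g(25,-13)=174800 g(25,-11)=468050 g(25,-9)=1028445 g(25,-7)=1865875 g(25,-5)=2788060 g(25,-3)=3375825 g(25,-1)=3157325 g(25,1)=1931540
Paths never hitting 3: Σ_s g(25,s) = 14858000
Paths hitting 3: 2^25 - 14858000 = 18696432
P = 18696432/33554432 = 1168527/2097152

Answer: 1168527/2097152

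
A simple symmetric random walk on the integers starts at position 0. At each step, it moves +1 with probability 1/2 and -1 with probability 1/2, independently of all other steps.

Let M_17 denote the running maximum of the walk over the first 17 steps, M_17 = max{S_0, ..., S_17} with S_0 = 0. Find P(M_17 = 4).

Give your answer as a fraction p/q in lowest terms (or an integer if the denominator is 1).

Let M_17 = max(S_0,...,S_17). Use the reflection principle: for j ≥ 1, #{paths with M_17 ≥ j} = #{S_17 ≥ j} + #{S_17 ≥ j+1}.
By reflection, #{M_17 ≥ 4} = #{S_17 ≥ 4} + #{S_17 ≥ 5} = 21778 + 21778 = 43556.
#{M_17 ≥ 5} = #{S_17 ≥ 5} + #{S_17 ≥ 6} = 21778 + 9402 = 31180.
#{M_17 = 4} = 43556 - 31180 = 12376.
P(M_17 = 4) = 12376/131072 = 1547/16384

Answer: 1547/16384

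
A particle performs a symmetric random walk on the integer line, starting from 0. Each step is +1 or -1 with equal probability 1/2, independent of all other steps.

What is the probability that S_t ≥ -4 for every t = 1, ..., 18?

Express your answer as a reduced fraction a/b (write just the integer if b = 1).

Let f(t,s) = #length-t paths at position s with S_1..S_t all ≥ -4.
f(t,s) = f(t-1,s-1) + f(t-1,s+1) for s ≥ -4; f(t,s) = 0 for s < -4.
t=0: f(0,0)=1
t=1: f(1,-1)=1 f(1,1)=1
t=2: f(2,-2)=1 f(2,0)=2 f(2,2)=1
t=3: f(3,-3)=1 f(3,-1)=3 f(3,1)=3 f(3,3)=1
t=4: f(4,-4)=1 f(4,-2)=4 f(4,0)=6 f(4,2)=4 f(4,4)=1
t=5: f(5,-3)=5 f(5,-1)=10 f(5,1)=10 f(5,3)=5 f(5,5)=1
t=6: f(6,-4)=5 f(6,-2)=15 f(6,0)=20 f(6,2)=15 f(6,4)=6 f(6,6)=1
t=7: f(7,-3)=20 f(7,-1)=35 f(7,1)=35 f(7,3)=21 f(7,5)=7 f(7,7)=1
t=8: f(8,-4)=20 f(8,-2)=55 f(8,0)=70 f(8,2)=56 f(8,4)=28 f(8,6)=8 f(8,8)=1
t=9: f(9,-3)=75 f(9,-1)=125 f(9,1)=126 f(9,3)=84 f(9,5)=36 f(9,7)=9 f(9,9)=1
t=10: f(10,-4)=75 f(10,-2)=200 f(10,0)=251 f(10,2)=210 f(10,4)=120 f(10,6)=45 f(10,8)=10 f(10,10)=1
t=11: f(11,-3)=275 f(11,-1)=451 f(11,1)=461 f(11,3)=330 f(11,5)=165 f(11,7)=55 f(11,9)=11 f(11,11)=1
t=12: f(12,-4)=275 f(12,-2)=726 f(12,0)=912 f(12,2)=791 f(12,4)=495 f(12,6)=220 f(12,8)=66 f(12,10)=12 f(12,12)=1
t=13: f(13,-3)=1001 f(13,-1)=1638 f(13,1)=1703 f(13,3)=1286 f(13,5)=715 f(13,7)=286 f(13,9)=78 f(13,11)=13 f(13,13)=1
t=14: f(14,-4)=1001 f(14,-2)=2639 f(14,0)=3341 f(14,2)=2989 f(14,4)=2001 f(14,6)=1001 f(14,8)=364 f(14,10)=91 f(14,12)=14 f(14,14)=1
t=15: f(15,-3)=3640 f(15,-1)=5980 f(15,1)=6330 f(15,3)=4990 f(15,5)=3002 f(15,7)=1365 f(15,9)=455 f(15,11)=105 f(15,13)=15 f(15,15)=1
t=16: f(16,-4)=3640 f(16,-2)=9620 f(16,0)=12310 f(16,2)=11320 f(16,4)=7992 f(16,6)=4367 f(16,8)=1820 f(16,10)=560 f(16,12)=120 f(16,14)=16 f(16,16)=1
t=17: f(17,-3)=13260 f(17,-1)=21930 f(17,1)=23630 f(17,3)=19312 f(17,5)=12359 f(17,7)=6187 f(17,9)=2380 f(17,11)=680 f(17,13)=136 f(17,15)=17 f(17,17)=1
t=18: f(18,-4)=13260 f(18,-2)=35190 f(18,0)=45560 f(18,2)=42942 f(18,4)=31671 f(18,6)=18546 f(18,8)=8567 f(18,10)=3060 f(18,12)=816 f(18,14)=153 f(18,16)=18 f(18,18)=1
Σ_s f(18,s) = 199784
P = 199784/262144 = 24973/32768

Answer: 24973/32768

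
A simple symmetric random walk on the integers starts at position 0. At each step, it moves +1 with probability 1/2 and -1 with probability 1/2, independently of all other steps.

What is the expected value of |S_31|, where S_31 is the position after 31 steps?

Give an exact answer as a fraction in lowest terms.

Answer: 300540195/67108864

Derivation:
S_31 takes values m ≡ 1 (mod 2) with |m| ≤ 31; P(S_31=m) = C(31,(31+m)/2)/2^31.
Total paths: 2^31 = 2147483648
Distribution: P(S=-31)=1/2147483648, P(S=-29)=31/2147483648, P(S=-27)=465/2147483648, P(S=-25)=4495/2147483648, P(S=-23)=31465/2147483648, P(S=-21)=169911/2147483648, P(S=-19)=736281/2147483648, P(S=-17)=2629575/2147483648, P(S=-15)=7888725/2147483648, P(S=-13)=20160075/2147483648, P(S=-11)=44352165/2147483648, P(S=-9)=84672315/2147483648, P(S=-7)=141120525/2147483648, P(S=-5)=206253075/2147483648, P(S=-3)=265182525/2147483648, P(S=-1)=300540195/2147483648, P(S=1)=300540195/2147483648, P(S=3)=265182525/2147483648, P(S=5)=206253075/2147483648, P(S=7)=141120525/2147483648, P(S=9)=84672315/2147483648, P(S=11)=44352165/2147483648, P(S=13)=20160075/2147483648, P(S=15)=7888725/2147483648, P(S=17)=2629575/2147483648, P(S=19)=736281/2147483648, P(S=21)=169911/2147483648, P(S=23)=31465/2147483648, P(S=25)=4495/2147483648, P(S=27)=465/2147483648, P(S=29)=31/2147483648, P(S=31)=1/2147483648
E[|S_31|] = Σ_m |m|·P(S_31=m) = 9617286240/2147483648 = 300540195/67108864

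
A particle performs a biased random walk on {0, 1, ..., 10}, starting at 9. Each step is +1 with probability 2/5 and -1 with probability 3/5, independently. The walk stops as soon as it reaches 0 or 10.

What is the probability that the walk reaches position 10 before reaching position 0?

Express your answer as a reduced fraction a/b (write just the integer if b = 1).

Answer: 38342/58025

Derivation:
Biased walk: p = 2/5, q = 3/5, r = q/p = 3/2
Gambler's ruin: P(hit 10 before 0 | start at 9) = (1 - r^a)/(1 - r^N)
r^9 = 19683/512; r^10 = 59049/1024
P = (1 - 19683/512) / (1 - 59049/1024) = -19171/512 / -58025/1024 = 38342/58025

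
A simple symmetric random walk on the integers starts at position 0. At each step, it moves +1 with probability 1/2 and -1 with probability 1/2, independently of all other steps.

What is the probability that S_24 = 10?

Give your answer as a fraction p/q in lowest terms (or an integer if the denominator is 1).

Answer: 43263/2097152

Derivation:
To reach position 10 after 24 steps: need 17 steps of +1 and 7 of -1.
Favorable paths: C(24,17) = 346104
Total paths: 2^24 = 16777216
P = 346104/16777216 = 43263/2097152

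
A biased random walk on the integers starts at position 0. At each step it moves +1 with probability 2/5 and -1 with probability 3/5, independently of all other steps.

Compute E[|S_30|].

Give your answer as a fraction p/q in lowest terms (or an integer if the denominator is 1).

Answer: 250146199264263201894/37252902984619140625

Derivation:
S_30 takes values m ≡ 0 (mod 2) with |m| ≤ 30; P(S_30=m) = C(30,(30+m)/2) · (2/5)^((30+m)/2) · (3/5)^((30-m)/2).
Distribution: P(S=-30)=205891132094649/931322574615478515625, P(S=-28)=823564528378596/186264514923095703125, P(S=-26)=7961123774326428/186264514923095703125, P(S=-24)=49535881262475552/186264514923095703125, P(S=-22)=222911465681139984/186264514923095703125, P(S=-20)=3863798738473093056/931322574615478515625, P(S=-18)=429310970941454784/37252902984619140625, P(S=-16)=981282219294753792/37252902984619140625, P(S=-14)=1880790920314944768/37252902984619140625, P(S=-12)=3064992610883613696/37252902984619140625, P(S=-10)=21454948276185295872/186264514923095703125, P(S=-8)=5201199582105526272/37252902984619140625, P(S=-6)=5490155114444722176/37252902984619140625, P(S=-4)=5067835490256666624/37252902984619140625, P(S=-2)=4102533492112539648/37252902984619140625, P(S=0)=14586785749733474304/186264514923095703125, P(S=2)=1823348218716684288/37252902984619140625, P(S=4)=1001053924001316864/37252902984619140625, P(S=6)=481988926371004416/37252902984619140625, P(S=8)=202942705840422912/37252902984619140625, P(S=10)=372061627374108672/186264514923095703125, P(S=12)=23622960468197376/37252902984619140625, P(S=14)=6442625582235648/37252902984619140625, P(S=16)=1493942163996672/37252902984619140625, P(S=18)=290488754110464/37252902984619140625, P(S=20)=1161955016441856/931322574615478515625, P(S=22)=29793718370304/186264514923095703125, P(S=24)=2942589468672/186264514923095703125, P(S=26)=210184962048/186264514923095703125, P(S=28)=9663676416/186264514923095703125, P(S=30)=1073741824/931322574615478515625
E[|S_30|] = Σ_m |m|·P(S_30=m) = 250146199264263201894/37252902984619140625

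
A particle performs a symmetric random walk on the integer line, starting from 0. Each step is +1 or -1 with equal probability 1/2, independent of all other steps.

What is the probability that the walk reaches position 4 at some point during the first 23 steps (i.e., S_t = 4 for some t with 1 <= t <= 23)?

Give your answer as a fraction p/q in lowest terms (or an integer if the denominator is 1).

Count via complement. Let g(t,s) = #length-t paths at position s with S_1..S_t all ≠ 4.
g(t,s) = g(t-1,s-1) + g(t-1,s+1) for s ≠ 4; g(t,4) = 0.
t=0: g(0,0)=1
t=1: g(1,-1)=1 g(1,1)=1
t=2: g(2,-2)=1 g(2,0)=2 g(2,2)=1
t=3: g(3,-3)=1 g(3,-1)=3 g(3,1)=3 g(3,3)=1
t=4: g(4,-4)=1 g(4,-2)=4 g(4,0)=6 g(4,2)=4
t=5: g(5,-5)=1 g(5,-3)=5 g(5,-1)=10 g(5,1)=10 g(5,3)=4
t=6: g(6,-6)=1 g(6,-4)=6 g(6,-2)=15 g(6,0)=20 g(6,2)=14
t=7: g(7,-7)=1 g(7,-5)=7 g(7,-3)=21 g(7,-1)=35 g(7,1)=34 g(7,3)=14
t=8: g(8,-8)=1 g(8,-6)=8 g(8,-4)=28 g(8,-2)=56 g(8,0)=69 g(8,2)=48
t=9: g(9,-9)=1 g(9,-7)=9 g(9,-5)=36 g(9,-3)=84 g(9,-1)=125 g(9,1)=117 g(9,3)=48
t=10: g(10,-10)=1 g(10,-8)=10 g(10,-6)=45 g(10,-4)=120 g(10,-2)=209 g(10,0)=242 g(10,2)=165
t=11: g(11,-11)=1 g(11,-9)=11 g(11,-7)=55 g(11,-5)=165 g(11,-3)=329 g(11,-1)=451 g(11,1)=407 g(11,3)=165
t=12: g(12,-12)=1 g(12,-10)=12 g(12,-8)=66 g(12,-6)=220 g(12,-4)=494 g(12,-2)=780 g(12,0)=858 g(12,2)=572
t=13: g(13,-13)=1 g(13,-11)=13 g(13,-9)=78 g(13,-7)=286 g(13,-5)=714 g(13,-3)=1274 g(13,-1)=1638 g(13,1)=1430 g(13,3)=572
t=14: g(14,-14)=1 g(14,-12)=14 g(14,-10)=91 g(14,-8)=364 g(14,-6)=1000 g(14,-4)=1988 g(14,-2)=2912 g(14,0)=3068 g(14,2)=2002
t=15: g(15,-15)=1 g(15,-13)=15 g(15,-11)=105 g(15,-9)=455 g(15,-7)=1364 g(15,-5)=2988 g(15,-3)=4900 g(15,-1)=5980 g(15,1)=5070 g(15,3)=2002
t=16: g(16,-16)=1 g(16,-14)=16 g(16,-12)=120 g(16,-10)=560 g(16,-8)=1819 g(16,-6)=4352 g(16,-4)=7888 g(16,-2)=10880 g(16,0)=11050 g(16,2)=7072
t=17: g(17,-17)=1 g(17,-15)=17 g(17,-13)=136 g(17,-11)=680 g(17,-9)=2379 g(17,-7)=6171 g(17,-5)=12240 g(17,-3)=18768 g(17,-1)=21930 g(17,1)=18122 g(17,3)=7072
t=18: g(18,-18)=1 g(18,-16)=18 g(18,-14)=153 g(18,-12)=816 g(18,-10)=3059 g(18,-8)=8550 g(18,-6)=18411 g(18,-4)=31008 g(18,-2)=40698 g(18,0)=40052 g(18,2)=25194
t=19: g(19,-19)=1 g(19,-17)=19 g(19,-15)=171 g(19,-13)=969 g(19,-11)=3875 g(19,-9)=11609 g(19,-7)=26961 g(19,-5)=49419 g(19,-3)=71706 g(19,-1)=80750 g(19,1)=65246 g(19,3)=25194
t=20: g(20,-20)=1 g(20,-18)=20 g(20,-16)=190 g(20,-14)=1140 g(20,-12)=4844 g(20,-10)=15484 g(20,-8)=38570 g(20,-6)=76380 g(20,-4)=121125 g(20,-2)=152456 g(20,0)=145996 g(20,2)=90440
t=21: g(21,-21)=1 g(21,-19)=21 g(21,-17)=210 g(21,-15)=1330 g(21,-13)=5984 g(21,-11)=20328 g(21,-9)=54054 g(21,-7)=114950 g(21,-5)=197505 g(21,-3)=273581 g(21,-1)=298452 g(21,1)=236436 g(21,3)=90440
t=22: g(22,-22)=1 g(22,-20)=22 g(22,-18)=231 g(22,-16)=1540 g(22,-14)=7314 g(22,-12)=26312 g(22,-10)=74382 g(22,-8)=169004 g(22,-6)=312455 g(22,-4)=471086 g(22,-2)=572033 g(22,0)=534888 g(22,2)=326876
t=23: g(23,-23)=1 g(23,-21)=23 g(23,-19)=253 g(23,-17)=1771 g(23,-15)=8854 g(23,-13)=33626 g(23,-11)=100694 g(23,-9)=243386 g(23,-7)=481459 g(23,-5)=783541 g(23,-3)=1043119 g(23,-1)=1106921 g(23,1)=861764 g(23,3)=326876
Paths never hitting 4: Σ_s g(23,s) = 4992288
Paths hitting 4: 2^23 - 4992288 = 3396320
P = 3396320/8388608 = 106135/262144

Answer: 106135/262144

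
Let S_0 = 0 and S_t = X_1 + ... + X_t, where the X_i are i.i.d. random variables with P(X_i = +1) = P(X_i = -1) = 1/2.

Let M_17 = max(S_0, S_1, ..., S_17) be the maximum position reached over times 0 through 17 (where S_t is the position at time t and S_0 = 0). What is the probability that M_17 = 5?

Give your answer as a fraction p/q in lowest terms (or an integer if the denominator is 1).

Answer: 1547/16384

Derivation:
Let M_17 = max(S_0,...,S_17). Use the reflection principle: for j ≥ 1, #{paths with M_17 ≥ j} = #{S_17 ≥ j} + #{S_17 ≥ j+1}.
By reflection, #{M_17 ≥ 5} = #{S_17 ≥ 5} + #{S_17 ≥ 6} = 21778 + 9402 = 31180.
#{M_17 ≥ 6} = #{S_17 ≥ 6} + #{S_17 ≥ 7} = 9402 + 9402 = 18804.
#{M_17 = 5} = 31180 - 18804 = 12376.
P(M_17 = 5) = 12376/131072 = 1547/16384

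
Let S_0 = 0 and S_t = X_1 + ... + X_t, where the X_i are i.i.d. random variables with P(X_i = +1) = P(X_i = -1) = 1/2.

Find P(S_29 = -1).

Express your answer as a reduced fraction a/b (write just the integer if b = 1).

To reach position -1 after 29 steps: need 14 steps of +1 and 15 of -1.
Favorable paths: C(29,14) = 77558760
Total paths: 2^29 = 536870912
P = 77558760/536870912 = 9694845/67108864

Answer: 9694845/67108864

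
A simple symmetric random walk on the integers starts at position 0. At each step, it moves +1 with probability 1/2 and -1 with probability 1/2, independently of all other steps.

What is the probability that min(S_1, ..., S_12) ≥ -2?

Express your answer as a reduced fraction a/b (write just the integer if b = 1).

Let f(t,s) = #length-t paths at position s with S_1..S_t all ≥ -2.
f(t,s) = f(t-1,s-1) + f(t-1,s+1) for s ≥ -2; f(t,s) = 0 for s < -2.
t=0: f(0,0)=1
t=1: f(1,-1)=1 f(1,1)=1
t=2: f(2,-2)=1 f(2,0)=2 f(2,2)=1
t=3: f(3,-1)=3 f(3,1)=3 f(3,3)=1
t=4: f(4,-2)=3 f(4,0)=6 f(4,2)=4 f(4,4)=1
t=5: f(5,-1)=9 f(5,1)=10 f(5,3)=5 f(5,5)=1
t=6: f(6,-2)=9 f(6,0)=19 f(6,2)=15 f(6,4)=6 f(6,6)=1
t=7: f(7,-1)=28 f(7,1)=34 f(7,3)=21 f(7,5)=7 f(7,7)=1
t=8: f(8,-2)=28 f(8,0)=62 f(8,2)=55 f(8,4)=28 f(8,6)=8 f(8,8)=1
t=9: f(9,-1)=90 f(9,1)=117 f(9,3)=83 f(9,5)=36 f(9,7)=9 f(9,9)=1
t=10: f(10,-2)=90 f(10,0)=207 f(10,2)=200 f(10,4)=119 f(10,6)=45 f(10,8)=10 f(10,10)=1
t=11: f(11,-1)=297 f(11,1)=407 f(11,3)=319 f(11,5)=164 f(11,7)=55 f(11,9)=11 f(11,11)=1
t=12: f(12,-2)=297 f(12,0)=704 f(12,2)=726 f(12,4)=483 f(12,6)=219 f(12,8)=66 f(12,10)=12 f(12,12)=1
Σ_s f(12,s) = 2508
P = 2508/4096 = 627/1024

Answer: 627/1024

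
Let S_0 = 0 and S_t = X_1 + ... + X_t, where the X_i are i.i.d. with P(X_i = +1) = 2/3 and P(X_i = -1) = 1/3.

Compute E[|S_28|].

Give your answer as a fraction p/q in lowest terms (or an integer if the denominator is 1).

S_28 takes values m ≡ 0 (mod 2) with |m| ≤ 28; P(S_28=m) = C(28,(28+m)/2) · (2/3)^((28+m)/2) · (1/3)^((28-m)/2).
Distribution: P(S=-28)=1/22876792454961, P(S=-26)=56/22876792454961, P(S=-24)=56/847288609443, P(S=-22)=2912/2541865828329, P(S=-20)=36400/2541865828329, P(S=-18)=116480/847288609443, P(S=-16)=2679040/2541865828329, P(S=-14)=16839680/2541865828329, P(S=-12)=29469440/847288609443, P(S=-10)=1178777600/7625597484987, P(S=-8)=4479354880/7625597484987, P(S=-6)=1628856320/847288609443, P(S=-4)=13845278720/2541865828329, P(S=-2)=34080686080/2541865828329, P(S=0)=24343347200/847288609443, P(S=2)=136322744320/2541865828329, P(S=4)=221524459520/2541865828329, P(S=6)=104246804480/847288609443, P(S=8)=1146714849280/7625597484987, P(S=10)=1207068262400/7625597484987, P(S=12)=120706826240/847288609443, P(S=14)=275901317120/2541865828329, P(S=16)=175573565440/2541865828329, P(S=18)=30534533120/847288609443, P(S=20)=38168166400/2541865828329, P(S=22)=12213813248/2541865828329, P(S=24)=939524096/847288609443, P(S=26)=3758096384/22876792454961, P(S=28)=268435456/22876792454961
E[|S_28|] = Σ_m |m|·P(S_28=m) = 216578218395532/22876792454961

Answer: 216578218395532/22876792454961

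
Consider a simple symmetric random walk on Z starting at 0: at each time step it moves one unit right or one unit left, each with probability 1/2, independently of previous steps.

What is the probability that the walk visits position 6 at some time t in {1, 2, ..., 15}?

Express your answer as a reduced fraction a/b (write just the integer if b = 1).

Count via complement. Let g(t,s) = #length-t paths at position s with S_1..S_t all ≠ 6.
g(t,s) = g(t-1,s-1) + g(t-1,s+1) for s ≠ 6; g(t,6) = 0.
t=0: g(0,0)=1
t=1: g(1,-1)=1 g(1,1)=1
t=2: g(2,-2)=1 g(2,0)=2 g(2,2)=1
t=3: g(3,-3)=1 g(3,-1)=3 g(3,1)=3 g(3,3)=1
t=4: g(4,-4)=1 g(4,-2)=4 g(4,0)=6 g(4,2)=4 g(4,4)=1
t=5: g(5,-5)=1 g(5,-3)=5 g(5,-1)=10 g(5,1)=10 g(5,3)=5 g(5,5)=1
t=6: g(6,-6)=1 g(6,-4)=6 g(6,-2)=15 g(6,0)=20 g(6,2)=15 g(6,4)=6
t=7: g(7,-7)=1 g(7,-5)=7 g(7,-3)=21 g(7,-1)=35 g(7,1)=35 g(7,3)=21 g(7,5)=6
t=8: g(8,-8)=1 g(8,-6)=8 g(8,-4)=28 g(8,-2)=56 g(8,0)=70 g(8,2)=56 g(8,4)=27
t=9: g(9,-9)=1 g(9,-7)=9 g(9,-5)=36 g(9,-3)=84 g(9,-1)=126 g(9,1)=126 g(9,3)=83 g(9,5)=27
t=10: g(10,-10)=1 g(10,-8)=10 g(10,-6)=45 g(10,-4)=120 g(10,-2)=210 g(10,0)=252 g(10,2)=209 g(10,4)=110
t=11: g(11,-11)=1 g(11,-9)=11 g(11,-7)=55 g(11,-5)=165 g(11,-3)=330 g(11,-1)=462 g(11,1)=461 g(11,3)=319 g(11,5)=110
t=12: g(12,-12)=1 g(12,-10)=12 g(12,-8)=66 g(12,-6)=220 g(12,-4)=495 g(12,-2)=792 g(12,0)=923 g(12,2)=780 g(12,4)=429
t=13: g(13,-13)=1 g(13,-11)=13 g(13,-9)=78 g(13,-7)=286 g(13,-5)=715 g(13,-3)=1287 g(13,-1)=1715 g(13,1)=1703 g(13,3)=1209 g(13,5)=429
t=14: g(14,-14)=1 g(14,-12)=14 g(14,-10)=91 g(14,-8)=364 g(14,-6)=1001 g(14,-4)=2002 g(14,-2)=3002 g(14,0)=3418 g(14,2)=2912 g(14,4)=1638
t=15: g(15,-15)=1 g(15,-13)=15 g(15,-11)=105 g(15,-9)=455 g(15,-7)=1365 g(15,-5)=3003 g(15,-3)=5004 g(15,-1)=6420 g(15,1)=6330 g(15,3)=4550 g(15,5)=1638
Paths never hitting 6: Σ_s g(15,s) = 28886
Paths hitting 6: 2^15 - 28886 = 3882
P = 3882/32768 = 1941/16384

Answer: 1941/16384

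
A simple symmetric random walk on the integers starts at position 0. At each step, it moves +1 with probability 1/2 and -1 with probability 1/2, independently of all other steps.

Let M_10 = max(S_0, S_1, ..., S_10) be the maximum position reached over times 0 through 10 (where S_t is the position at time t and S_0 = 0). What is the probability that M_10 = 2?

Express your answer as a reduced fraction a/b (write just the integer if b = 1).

Answer: 105/512

Derivation:
Let M_10 = max(S_0,...,S_10). Use the reflection principle: for j ≥ 1, #{paths with M_10 ≥ j} = #{S_10 ≥ j} + #{S_10 ≥ j+1}.
By reflection, #{M_10 ≥ 2} = #{S_10 ≥ 2} + #{S_10 ≥ 3} = 386 + 176 = 562.
#{M_10 ≥ 3} = #{S_10 ≥ 3} + #{S_10 ≥ 4} = 176 + 176 = 352.
#{M_10 = 2} = 562 - 352 = 210.
P(M_10 = 2) = 210/1024 = 105/512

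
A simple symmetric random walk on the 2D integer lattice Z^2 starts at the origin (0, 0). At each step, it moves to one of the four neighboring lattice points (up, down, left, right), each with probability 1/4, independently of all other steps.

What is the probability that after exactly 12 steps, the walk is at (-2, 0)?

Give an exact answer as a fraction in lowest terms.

Answer: 9801/262144

Derivation:
Let h be the number of horizontal steps (so 12-h are vertical). To end at (-2,0) need (h-2)/2 right-steps and ((12-h)+0)/2 up-steps.
Sum over h with 2 ≤ h ≤ 12, h ≡ 0 (mod 2), 12-h ≡ 0 (mod 2):
h=2: C(12,2)·C(2,0)·C(10,5) = 66·1·252 = 16632
h=4: C(12,4)·C(4,1)·C(8,4) = 495·4·70 = 138600
h=6: C(12,6)·C(6,2)·C(6,3) = 924·15·20 = 277200
h=8: C(12,8)·C(8,3)·C(4,2) = 495·56·6 = 166320
h=10: C(12,10)·C(10,4)·C(2,1) = 66·210·2 = 27720
h=12: C(12,12)·C(12,5)·C(0,0) = 1·792·1 = 792
Total favorable: 627264
Total paths: 4^12 = 16777216
P = 627264/16777216 = 9801/262144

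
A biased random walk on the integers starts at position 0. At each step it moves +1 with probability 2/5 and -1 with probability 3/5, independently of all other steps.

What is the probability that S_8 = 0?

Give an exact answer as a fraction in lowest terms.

To be at 0 after 8 steps: need exactly 4 steps of +1 and 4 of -1.
Number of such sequences: C(8,4) = 70
Each has probability (2/5)^4 · (3/5)^4 = 1296/390625
P = 70 · 1296/390625 = 18144/78125

Answer: 18144/78125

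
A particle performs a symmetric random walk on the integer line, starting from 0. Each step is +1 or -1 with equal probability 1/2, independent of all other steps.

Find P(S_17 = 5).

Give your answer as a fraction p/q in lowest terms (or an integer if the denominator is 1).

Answer: 1547/16384

Derivation:
To reach position 5 after 17 steps: need 11 steps of +1 and 6 of -1.
Favorable paths: C(17,11) = 12376
Total paths: 2^17 = 131072
P = 12376/131072 = 1547/16384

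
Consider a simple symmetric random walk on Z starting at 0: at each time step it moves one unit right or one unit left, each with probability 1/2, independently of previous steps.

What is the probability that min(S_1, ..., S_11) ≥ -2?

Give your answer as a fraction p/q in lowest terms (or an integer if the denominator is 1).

Answer: 627/1024

Derivation:
Let f(t,s) = #length-t paths at position s with S_1..S_t all ≥ -2.
f(t,s) = f(t-1,s-1) + f(t-1,s+1) for s ≥ -2; f(t,s) = 0 for s < -2.
t=0: f(0,0)=1
t=1: f(1,-1)=1 f(1,1)=1
t=2: f(2,-2)=1 f(2,0)=2 f(2,2)=1
t=3: f(3,-1)=3 f(3,1)=3 f(3,3)=1
t=4: f(4,-2)=3 f(4,0)=6 f(4,2)=4 f(4,4)=1
t=5: f(5,-1)=9 f(5,1)=10 f(5,3)=5 f(5,5)=1
t=6: f(6,-2)=9 f(6,0)=19 f(6,2)=15 f(6,4)=6 f(6,6)=1
t=7: f(7,-1)=28 f(7,1)=34 f(7,3)=21 f(7,5)=7 f(7,7)=1
t=8: f(8,-2)=28 f(8,0)=62 f(8,2)=55 f(8,4)=28 f(8,6)=8 f(8,8)=1
t=9: f(9,-1)=90 f(9,1)=117 f(9,3)=83 f(9,5)=36 f(9,7)=9 f(9,9)=1
t=10: f(10,-2)=90 f(10,0)=207 f(10,2)=200 f(10,4)=119 f(10,6)=45 f(10,8)=10 f(10,10)=1
t=11: f(11,-1)=297 f(11,1)=407 f(11,3)=319 f(11,5)=164 f(11,7)=55 f(11,9)=11 f(11,11)=1
Σ_s f(11,s) = 1254
P = 1254/2048 = 627/1024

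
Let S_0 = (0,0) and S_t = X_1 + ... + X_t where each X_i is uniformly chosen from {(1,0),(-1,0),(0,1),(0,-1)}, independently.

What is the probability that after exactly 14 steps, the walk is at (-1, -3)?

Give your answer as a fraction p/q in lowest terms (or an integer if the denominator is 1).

Let h be the number of horizontal steps (so 14-h are vertical). To end at (-1,-3) need (h-1)/2 right-steps and ((14-h)-3)/2 up-steps.
Sum over h with 1 ≤ h ≤ 11, h ≡ 1 (mod 2), 14-h ≡ 1 (mod 2):
h=1: C(14,1)·C(1,0)·C(13,5) = 14·1·1287 = 18018
h=3: C(14,3)·C(3,1)·C(11,4) = 364·3·330 = 360360
h=5: C(14,5)·C(5,2)·C(9,3) = 2002·10·84 = 1681680
h=7: C(14,7)·C(7,3)·C(7,2) = 3432·35·21 = 2522520
h=9: C(14,9)·C(9,4)·C(5,1) = 2002·126·5 = 1261260
h=11: C(14,11)·C(11,5)·C(3,0) = 364·462·1 = 168168
Total favorable: 6012006
Total paths: 4^14 = 268435456
P = 6012006/268435456 = 3006003/134217728

Answer: 3006003/134217728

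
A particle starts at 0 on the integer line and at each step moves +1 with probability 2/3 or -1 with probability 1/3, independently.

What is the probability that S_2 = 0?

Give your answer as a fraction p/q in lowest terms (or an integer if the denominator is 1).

To be at 0 after 2 steps: need exactly 1 step of +1 and 1 of -1.
Number of such sequences: C(2,1) = 2
Each has probability (2/3)^1 · (1/3)^1 = 2/9
P = 2 · 2/9 = 4/9

Answer: 4/9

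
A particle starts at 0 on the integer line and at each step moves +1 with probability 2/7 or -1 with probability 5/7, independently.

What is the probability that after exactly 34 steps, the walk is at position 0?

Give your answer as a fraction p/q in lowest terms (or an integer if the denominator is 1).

To be at 0 after 34 steps: need exactly 17 steps of +1 and 17 of -1.
Number of such sequences: C(34,17) = 2333606220
Each has probability (2/7)^17 · (5/7)^17 = 100000000000000000/54116956037952111668959660849
P = 2333606220 · 100000000000000000/54116956037952111668959660849 = 233360622000000000000000000/54116956037952111668959660849

Answer: 233360622000000000000000000/54116956037952111668959660849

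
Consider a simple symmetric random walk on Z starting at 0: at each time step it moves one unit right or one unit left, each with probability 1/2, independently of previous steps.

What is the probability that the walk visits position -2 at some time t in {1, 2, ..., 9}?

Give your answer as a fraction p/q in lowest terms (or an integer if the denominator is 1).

Count via complement. Let g(t,s) = #length-t paths at position s with S_1..S_t all ≠ -2.
g(t,s) = g(t-1,s-1) + g(t-1,s+1) for s ≠ -2; g(t,-2) = 0.
t=0: g(0,0)=1
t=1: g(1,-1)=1 g(1,1)=1
t=2: g(2,0)=2 g(2,2)=1
t=3: g(3,-1)=2 g(3,1)=3 g(3,3)=1
t=4: g(4,0)=5 g(4,2)=4 g(4,4)=1
t=5: g(5,-1)=5 g(5,1)=9 g(5,3)=5 g(5,5)=1
t=6: g(6,0)=14 g(6,2)=14 g(6,4)=6 g(6,6)=1
t=7: g(7,-1)=14 g(7,1)=28 g(7,3)=20 g(7,5)=7 g(7,7)=1
t=8: g(8,0)=42 g(8,2)=48 g(8,4)=27 g(8,6)=8 g(8,8)=1
t=9: g(9,-1)=42 g(9,1)=90 g(9,3)=75 g(9,5)=35 g(9,7)=9 g(9,9)=1
Paths never hitting -2: Σ_s g(9,s) = 252
Paths hitting -2: 2^9 - 252 = 260
P = 260/512 = 65/128

Answer: 65/128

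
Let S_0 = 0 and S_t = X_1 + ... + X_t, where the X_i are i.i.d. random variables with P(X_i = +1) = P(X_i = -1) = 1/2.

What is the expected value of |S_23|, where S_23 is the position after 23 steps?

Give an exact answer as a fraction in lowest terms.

Answer: 2028117/524288

Derivation:
S_23 takes values m ≡ 1 (mod 2) with |m| ≤ 23; P(S_23=m) = C(23,(23+m)/2)/2^23.
Total paths: 2^23 = 8388608
Distribution: P(S=-23)=1/8388608, P(S=-21)=23/8388608, P(S=-19)=253/8388608, P(S=-17)=1771/8388608, P(S=-15)=8855/8388608, P(S=-13)=33649/8388608, P(S=-11)=100947/8388608, P(S=-9)=245157/8388608, P(S=-7)=490314/8388608, P(S=-5)=817190/8388608, P(S=-3)=1144066/8388608, P(S=-1)=1352078/8388608, P(S=1)=1352078/8388608, P(S=3)=1144066/8388608, P(S=5)=817190/8388608, P(S=7)=490314/8388608, P(S=9)=245157/8388608, P(S=11)=100947/8388608, P(S=13)=33649/8388608, P(S=15)=8855/8388608, P(S=17)=1771/8388608, P(S=19)=253/8388608, P(S=21)=23/8388608, P(S=23)=1/8388608
E[|S_23|] = Σ_m |m|·P(S_23=m) = 32449872/8388608 = 2028117/524288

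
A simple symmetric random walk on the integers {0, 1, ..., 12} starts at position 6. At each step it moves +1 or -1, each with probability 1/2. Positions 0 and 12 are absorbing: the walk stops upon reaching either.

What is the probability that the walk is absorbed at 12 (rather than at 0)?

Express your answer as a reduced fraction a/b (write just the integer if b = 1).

Symmetric walk (p = 1/2): the harmonic-function argument gives P(hit 12 before 0 | start at 6) = a/N.
P = 6/12 = 1/2

Answer: 1/2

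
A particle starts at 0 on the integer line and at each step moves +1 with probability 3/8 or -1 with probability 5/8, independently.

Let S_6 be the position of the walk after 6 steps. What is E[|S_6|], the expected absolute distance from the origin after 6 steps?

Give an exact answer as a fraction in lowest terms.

Answer: 72723/32768

Derivation:
S_6 takes values m ≡ 0 (mod 2) with |m| ≤ 6; P(S_6=m) = C(6,(6+m)/2) · (3/8)^((6+m)/2) · (5/8)^((6-m)/2).
Distribution: P(S=-6)=15625/262144, P(S=-4)=28125/131072, P(S=-2)=84375/262144, P(S=0)=16875/65536, P(S=2)=30375/262144, P(S=4)=3645/131072, P(S=6)=729/262144
E[|S_6|] = Σ_m |m|·P(S_6=m) = 72723/32768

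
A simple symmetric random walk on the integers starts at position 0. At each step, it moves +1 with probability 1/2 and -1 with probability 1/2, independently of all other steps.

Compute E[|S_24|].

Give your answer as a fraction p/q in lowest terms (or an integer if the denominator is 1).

Answer: 2028117/524288

Derivation:
S_24 takes values m ≡ 0 (mod 2) with |m| ≤ 24; P(S_24=m) = C(24,(24+m)/2)/2^24.
Total paths: 2^24 = 16777216
Distribution: P(S=-24)=1/16777216, P(S=-22)=24/16777216, P(S=-20)=276/16777216, P(S=-18)=2024/16777216, P(S=-16)=10626/16777216, P(S=-14)=42504/16777216, P(S=-12)=134596/16777216, P(S=-10)=346104/16777216, P(S=-8)=735471/16777216, P(S=-6)=1307504/16777216, P(S=-4)=1961256/16777216, P(S=-2)=2496144/16777216, P(S=0)=2704156/16777216, P(S=2)=2496144/16777216, P(S=4)=1961256/16777216, P(S=6)=1307504/16777216, P(S=8)=735471/16777216, P(S=10)=346104/16777216, P(S=12)=134596/16777216, P(S=14)=42504/16777216, P(S=16)=10626/16777216, P(S=18)=2024/16777216, P(S=20)=276/16777216, P(S=22)=24/16777216, P(S=24)=1/16777216
E[|S_24|] = Σ_m |m|·P(S_24=m) = 64899744/16777216 = 2028117/524288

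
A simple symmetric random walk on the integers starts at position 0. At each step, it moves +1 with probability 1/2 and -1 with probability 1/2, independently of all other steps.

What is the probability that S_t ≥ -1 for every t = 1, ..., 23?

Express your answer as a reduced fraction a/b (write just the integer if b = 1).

Let f(t,s) = #length-t paths at position s with S_1..S_t all ≥ -1.
f(t,s) = f(t-1,s-1) + f(t-1,s+1) for s ≥ -1; f(t,s) = 0 for s < -1.
t=0: f(0,0)=1
t=1: f(1,-1)=1 f(1,1)=1
t=2: f(2,0)=2 f(2,2)=1
t=3: f(3,-1)=2 f(3,1)=3 f(3,3)=1
t=4: f(4,0)=5 f(4,2)=4 f(4,4)=1
t=5: f(5,-1)=5 f(5,1)=9 f(5,3)=5 f(5,5)=1
t=6: f(6,0)=14 f(6,2)=14 f(6,4)=6 f(6,6)=1
t=7: f(7,-1)=14 f(7,1)=28 f(7,3)=20 f(7,5)=7 f(7,7)=1
t=8: f(8,0)=42 f(8,2)=48 f(8,4)=27 f(8,6)=8 f(8,8)=1
t=9: f(9,-1)=42 f(9,1)=90 f(9,3)=75 f(9,5)=35 f(9,7)=9 f(9,9)=1
t=10: f(10,0)=132 f(10,2)=165 f(10,4)=110 f(10,6)=44 f(10,8)=10 f(10,10)=1
t=11: f(11,-1)=132 f(11,1)=297 f(11,3)=275 f(11,5)=154 f(11,7)=54 f(11,9)=11 f(11,11)=1
t=12: f(12,0)=429 f(12,2)=572 f(12,4)=429 f(12,6)=208 f(12,8)=65 f(12,10)=12 f(12,12)=1
t=13: f(13,-1)=429 f(13,1)=1001 f(13,3)=1001 f(13,5)=637 f(13,7)=273 f(13,9)=77 f(13,11)=13 f(13,13)=1
t=14: f(14,0)=1430 f(14,2)=2002 f(14,4)=1638 f(14,6)=910 f(14,8)=350 f(14,10)=90 f(14,12)=14 f(14,14)=1
t=15: f(15,-1)=1430 f(15,1)=3432 f(15,3)=3640 f(15,5)=2548 f(15,7)=1260 f(15,9)=440 f(15,11)=104 f(15,13)=15 f(15,15)=1
t=16: f(16,0)=4862 f(16,2)=7072 f(16,4)=6188 f(16,6)=3808 f(16,8)=1700 f(16,10)=544 f(16,12)=119 f(16,14)=16 f(16,16)=1
t=17: f(17,-1)=4862 f(17,1)=11934 f(17,3)=13260 f(17,5)=9996 f(17,7)=5508 f(17,9)=2244 f(17,11)=663 f(17,13)=135 f(17,15)=17 f(17,17)=1
t=18: f(18,0)=16796 f(18,2)=25194 f(18,4)=23256 f(18,6)=15504 f(18,8)=7752 f(18,10)=2907 f(18,12)=798 f(18,14)=152 f(18,16)=18 f(18,18)=1
t=19: f(19,-1)=16796 f(19,1)=41990 f(19,3)=48450 f(19,5)=38760 f(19,7)=23256 f(19,9)=10659 f(19,11)=3705 f(19,13)=950 f(19,15)=170 f(19,17)=19 f(19,19)=1
t=20: f(20,0)=58786 f(20,2)=90440 f(20,4)=87210 f(20,6)=62016 f(20,8)=33915 f(20,10)=14364 f(20,12)=4655 f(20,14)=1120 f(20,16)=189 f(20,18)=20 f(20,20)=1
t=21: f(21,-1)=58786 f(21,1)=149226 f(21,3)=177650 f(21,5)=149226 f(21,7)=95931 f(21,9)=48279 f(21,11)=19019 f(21,13)=5775 f(21,15)=1309 f(21,17)=209 f(21,19)=21 f(21,21)=1
t=22: f(22,0)=208012 f(22,2)=326876 f(22,4)=326876 f(22,6)=245157 f(22,8)=144210 f(22,10)=67298 f(22,12)=24794 f(22,14)=7084 f(22,16)=1518 f(22,18)=230 f(22,20)=22 f(22,22)=1
t=23: f(23,-1)=208012 f(23,1)=534888 f(23,3)=653752 f(23,5)=572033 f(23,7)=389367 f(23,9)=211508 f(23,11)=92092 f(23,13)=31878 f(23,15)=8602 f(23,17)=1748 f(23,19)=252 f(23,21)=23 f(23,23)=1
Σ_s f(23,s) = 2704156
P = 2704156/8388608 = 676039/2097152

Answer: 676039/2097152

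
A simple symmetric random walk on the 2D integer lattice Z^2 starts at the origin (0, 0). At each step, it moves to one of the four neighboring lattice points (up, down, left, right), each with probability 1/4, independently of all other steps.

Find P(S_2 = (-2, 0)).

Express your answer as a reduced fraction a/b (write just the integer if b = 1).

Let h be the number of horizontal steps (so 2-h are vertical). To end at (-2,0) need (h-2)/2 right-steps and ((2-h)+0)/2 up-steps.
Sum over h with 2 ≤ h ≤ 2, h ≡ 0 (mod 2), 2-h ≡ 0 (mod 2):
h=2: C(2,2)·C(2,0)·C(0,0) = 1·1·1 = 1
Total favorable: 1
Total paths: 4^2 = 16
P = 1/16 = 1/16

Answer: 1/16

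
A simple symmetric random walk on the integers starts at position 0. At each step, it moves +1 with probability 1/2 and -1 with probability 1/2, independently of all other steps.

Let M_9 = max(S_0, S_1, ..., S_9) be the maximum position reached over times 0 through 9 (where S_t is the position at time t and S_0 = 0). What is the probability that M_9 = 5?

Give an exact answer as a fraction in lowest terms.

Answer: 9/128

Derivation:
Let M_9 = max(S_0,...,S_9). Use the reflection principle: for j ≥ 1, #{paths with M_9 ≥ j} = #{S_9 ≥ j} + #{S_9 ≥ j+1}.
By reflection, #{M_9 ≥ 5} = #{S_9 ≥ 5} + #{S_9 ≥ 6} = 46 + 10 = 56.
#{M_9 ≥ 6} = #{S_9 ≥ 6} + #{S_9 ≥ 7} = 10 + 10 = 20.
#{M_9 = 5} = 56 - 20 = 36.
P(M_9 = 5) = 36/512 = 9/128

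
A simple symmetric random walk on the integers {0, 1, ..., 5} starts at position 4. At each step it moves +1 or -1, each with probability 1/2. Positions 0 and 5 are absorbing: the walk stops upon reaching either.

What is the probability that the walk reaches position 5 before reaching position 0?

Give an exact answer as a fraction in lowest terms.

Symmetric walk (p = 1/2): the harmonic-function argument gives P(hit 5 before 0 | start at 4) = a/N.
P = 4/5 = 4/5

Answer: 4/5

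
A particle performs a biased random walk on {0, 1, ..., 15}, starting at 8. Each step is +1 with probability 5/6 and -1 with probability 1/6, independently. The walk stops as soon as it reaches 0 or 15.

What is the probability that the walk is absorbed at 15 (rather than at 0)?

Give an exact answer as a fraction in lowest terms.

Answer: 7629375000/7629394531

Derivation:
Biased walk: p = 5/6, q = 1/6, r = q/p = 1/5
Gambler's ruin: P(hit 15 before 0 | start at 8) = (1 - r^a)/(1 - r^N)
r^8 = 1/390625; r^15 = 1/30517578125
P = (1 - 1/390625) / (1 - 1/30517578125) = 390624/390625 / 30517578124/30517578125 = 7629375000/7629394531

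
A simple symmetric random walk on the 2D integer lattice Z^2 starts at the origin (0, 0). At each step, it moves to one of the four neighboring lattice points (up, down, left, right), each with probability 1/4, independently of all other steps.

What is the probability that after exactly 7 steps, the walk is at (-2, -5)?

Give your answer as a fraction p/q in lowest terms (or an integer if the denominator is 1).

Answer: 21/16384

Derivation:
Let h be the number of horizontal steps (so 7-h are vertical). To end at (-2,-5) need (h-2)/2 right-steps and ((7-h)-5)/2 up-steps.
Sum over h with 2 ≤ h ≤ 2, h ≡ 0 (mod 2), 7-h ≡ 1 (mod 2):
h=2: C(7,2)·C(2,0)·C(5,0) = 21·1·1 = 21
Total favorable: 21
Total paths: 4^7 = 16384
P = 21/16384 = 21/16384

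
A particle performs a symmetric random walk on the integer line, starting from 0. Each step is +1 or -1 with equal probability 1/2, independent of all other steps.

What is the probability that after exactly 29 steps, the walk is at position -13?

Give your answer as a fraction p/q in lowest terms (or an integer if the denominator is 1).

To reach position -13 after 29 steps: need 8 steps of +1 and 21 of -1.
Favorable paths: C(29,8) = 4292145
Total paths: 2^29 = 536870912
P = 4292145/536870912 = 4292145/536870912

Answer: 4292145/536870912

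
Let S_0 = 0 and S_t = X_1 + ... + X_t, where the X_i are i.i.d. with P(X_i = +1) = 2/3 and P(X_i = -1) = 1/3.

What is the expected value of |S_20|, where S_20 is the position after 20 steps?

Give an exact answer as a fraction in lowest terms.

S_20 takes values m ≡ 0 (mod 2) with |m| ≤ 20; P(S_20=m) = C(20,(20+m)/2) · (2/3)^((20+m)/2) · (1/3)^((20-m)/2).
Distribution: P(S=-20)=1/3486784401, P(S=-18)=40/3486784401, P(S=-16)=760/3486784401, P(S=-14)=3040/1162261467, P(S=-12)=25840/1162261467, P(S=-10)=165376/1162261467, P(S=-8)=826880/1162261467, P(S=-6)=3307520/1162261467, P(S=-4)=10749440/1162261467, P(S=-2)=85995520/3486784401, P(S=0)=189190144/3486784401, P(S=2)=343982080/3486784401, P(S=4)=171991040/1162261467, P(S=6)=211681280/1162261467, P(S=8)=211681280/1162261467, P(S=10)=169345024/1162261467, P(S=12)=105840640/1162261467, P(S=14)=49807360/1162261467, P(S=16)=49807360/3486784401, P(S=18)=10485760/3486784401, P(S=20)=1048576/3486784401
E[|S_20|] = Σ_m |m|·P(S_20=m) = 24018023140/3486784401

Answer: 24018023140/3486784401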